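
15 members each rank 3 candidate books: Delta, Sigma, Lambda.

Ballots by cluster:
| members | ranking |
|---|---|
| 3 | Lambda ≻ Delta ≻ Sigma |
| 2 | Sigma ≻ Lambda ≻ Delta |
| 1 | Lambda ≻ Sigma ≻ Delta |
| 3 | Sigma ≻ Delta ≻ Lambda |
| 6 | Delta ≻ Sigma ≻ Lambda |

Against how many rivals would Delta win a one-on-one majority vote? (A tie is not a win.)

Delta against each rival (15 members):
Delta vs Sigma: 9 to 6, Delta.
Delta vs Lambda: Delta wins 9–6.
Delta beats Sigma, Lambda — 2 pairwise wins.

2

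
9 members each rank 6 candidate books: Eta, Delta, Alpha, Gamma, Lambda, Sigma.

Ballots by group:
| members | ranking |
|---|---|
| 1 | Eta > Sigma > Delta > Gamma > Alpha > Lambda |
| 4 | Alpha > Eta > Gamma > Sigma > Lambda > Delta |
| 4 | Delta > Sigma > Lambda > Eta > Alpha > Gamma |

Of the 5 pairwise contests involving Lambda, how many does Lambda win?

0

Lambda against each rival (9 members):
Lambda–Eta: Eta 5–4.
Lambda vs Delta: 4 for Lambda, 5 for Delta — Delta by 5–4.
Lambda vs Alpha: Lambda is ranked higher on 4 ballots, Alpha on 5. Alpha wins 5–4.
Lambda vs Gamma: Lambda preferred on 4 ballots; Gamma wins 5–4.
Lambda vs Sigma: Sigma wins 9–0.
Lambda beats no one; loses to Eta, Delta, Alpha, Gamma, Sigma — 0 pairwise wins.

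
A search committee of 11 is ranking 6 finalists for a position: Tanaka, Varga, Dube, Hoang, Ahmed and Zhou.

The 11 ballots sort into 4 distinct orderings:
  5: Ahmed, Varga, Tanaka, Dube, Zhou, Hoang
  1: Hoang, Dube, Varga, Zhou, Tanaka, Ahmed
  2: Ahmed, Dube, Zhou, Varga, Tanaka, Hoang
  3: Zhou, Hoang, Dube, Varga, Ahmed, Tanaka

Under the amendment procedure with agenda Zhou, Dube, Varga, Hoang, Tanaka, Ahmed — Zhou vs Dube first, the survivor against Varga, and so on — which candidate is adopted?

Round 1: Zhou vs Dube — 3–8, Dube advances.
Round 2: Dube vs Varga — 6–5, Dube advances.
Round 3: Dube vs Hoang — 7–4, Dube advances.
Round 4: Dube vs Tanaka — 6–5, Dube advances.
Round 5: Dube vs Ahmed — 4–7, Ahmed advances.
The agenda winner is Ahmed.

Ahmed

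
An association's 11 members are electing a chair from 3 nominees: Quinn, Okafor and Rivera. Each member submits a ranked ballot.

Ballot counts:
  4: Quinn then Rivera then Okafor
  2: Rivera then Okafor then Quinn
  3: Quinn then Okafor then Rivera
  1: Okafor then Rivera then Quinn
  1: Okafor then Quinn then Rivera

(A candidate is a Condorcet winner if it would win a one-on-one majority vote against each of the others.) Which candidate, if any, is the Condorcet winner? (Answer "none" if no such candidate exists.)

Head-to-head results (11 voters):
Quinn vs Okafor: 7 to 4, Quinn.
Quinn vs Rivera: Quinn preferred on 4+3+1 = 8 ballots; Quinn wins 8–3.
Okafor vs Rivera: 3+1+1 = 5 for Okafor, 6 for Rivera — Rivera by 6–5.
Quinn beats each of Okafor, Rivera — Quinn is the Condorcet winner.

Quinn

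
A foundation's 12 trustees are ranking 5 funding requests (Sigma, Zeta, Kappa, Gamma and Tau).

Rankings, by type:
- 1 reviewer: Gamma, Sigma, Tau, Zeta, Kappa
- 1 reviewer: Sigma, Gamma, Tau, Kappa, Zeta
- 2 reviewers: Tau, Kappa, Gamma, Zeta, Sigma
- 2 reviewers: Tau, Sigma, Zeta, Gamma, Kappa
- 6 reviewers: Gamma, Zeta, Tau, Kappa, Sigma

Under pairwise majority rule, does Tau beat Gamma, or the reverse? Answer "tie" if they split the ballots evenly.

Gamma

Ballots ranking Tau above Gamma: 2 + 2 = 4.
Ballots ranking Gamma above Tau: 12 − 4 = 8.
Gamma wins the head-to-head 8–4.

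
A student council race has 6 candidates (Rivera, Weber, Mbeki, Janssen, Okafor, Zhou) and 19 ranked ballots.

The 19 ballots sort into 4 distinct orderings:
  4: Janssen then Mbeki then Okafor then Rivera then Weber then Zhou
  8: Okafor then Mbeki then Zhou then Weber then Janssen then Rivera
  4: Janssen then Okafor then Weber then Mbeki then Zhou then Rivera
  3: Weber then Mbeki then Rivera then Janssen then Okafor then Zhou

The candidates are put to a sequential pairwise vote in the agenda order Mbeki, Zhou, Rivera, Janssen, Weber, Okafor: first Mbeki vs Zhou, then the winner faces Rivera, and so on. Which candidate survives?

Round 1: Mbeki vs Zhou — 19–0, Mbeki advances.
Round 2: Mbeki vs Rivera — 19–0, Mbeki advances.
Round 3: Mbeki vs Janssen — 11–8, Mbeki advances.
Round 4: Mbeki vs Weber — 12–7, Mbeki advances.
Round 5: Mbeki vs Okafor — 7–12, Okafor advances.
The agenda winner is Okafor.

Okafor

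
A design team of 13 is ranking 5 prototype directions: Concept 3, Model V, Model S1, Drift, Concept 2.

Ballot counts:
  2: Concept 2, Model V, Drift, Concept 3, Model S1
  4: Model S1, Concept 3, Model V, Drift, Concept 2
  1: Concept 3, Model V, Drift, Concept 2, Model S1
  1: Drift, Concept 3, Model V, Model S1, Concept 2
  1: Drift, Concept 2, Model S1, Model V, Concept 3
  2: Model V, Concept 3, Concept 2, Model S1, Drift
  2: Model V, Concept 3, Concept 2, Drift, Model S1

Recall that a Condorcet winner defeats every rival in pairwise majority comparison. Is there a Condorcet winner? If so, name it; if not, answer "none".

Head-to-head results (13 engineers):
Concept 3 vs Model V: Model V wins 7–6.
Concept 3 vs Model S1: Concept 3 wins 8–5.
Concept 3–Drift: Concept 3 9–4.
Concept 3 vs Concept 2: Concept 3 wins 10–3.
Model V–Model S1: Model V 8–5.
Model V vs Drift: Model V wins 11–2.
Model V vs Concept 2: Model V wins 10–3.
Model S1 vs Drift: Drift wins 7–6.
Model S1 vs Concept 2: Concept 2 wins 8–5.
Drift vs Concept 2: Drift, 7–6.
Model V beats each of Concept 3, Model S1, Drift, Concept 2 — Model V is the Condorcet winner.

Model V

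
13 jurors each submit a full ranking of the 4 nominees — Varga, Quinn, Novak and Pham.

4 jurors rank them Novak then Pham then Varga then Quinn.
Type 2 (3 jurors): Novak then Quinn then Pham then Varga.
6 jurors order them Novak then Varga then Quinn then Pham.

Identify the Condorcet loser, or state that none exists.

Pairwise majorities:
Varga vs Quinn: Varga preferred on 4+6 = 10 ballots; Varga wins 10–3.
Varga vs Novak: Novak, 13–0.
Varga vs Pham: Pham wins 7–6.
Quinn vs Novak: Novak wins 13–0.
Quinn vs Pham: Quinn preferred on 3+6 = 9 ballots; Quinn wins 9–4.
Novak vs Pham: Novak is ranked higher on 4+3+6 = 13 ballots, Pham on 0. Novak wins 13–0.
No nominee is winless: Varga beats Quinn; Quinn beats Pham; Novak beats Varga; Pham beats Varga. There is no Condorcet loser.

none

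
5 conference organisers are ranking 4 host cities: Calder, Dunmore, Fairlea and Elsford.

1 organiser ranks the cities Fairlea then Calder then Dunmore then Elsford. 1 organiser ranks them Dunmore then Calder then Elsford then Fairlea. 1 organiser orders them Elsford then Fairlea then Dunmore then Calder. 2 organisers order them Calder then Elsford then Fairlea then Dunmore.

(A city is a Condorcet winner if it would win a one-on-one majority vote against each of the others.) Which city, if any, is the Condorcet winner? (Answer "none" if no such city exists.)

Head-to-head results (5 organisers):
Calder vs Dunmore: Calder preferred on 1+2 = 3 ballots; Calder wins 3–2.
Calder vs Fairlea: 1+2 = 3 for Calder, 2 for Fairlea — Calder by 3–2.
Calder vs Elsford: 4 to 1, Calder.
Dunmore vs Fairlea: Dunmore preferred on 1 ballot; Fairlea wins 4–1.
Dunmore vs Elsford: Dunmore preferred on 1+1 = 2 ballots; Elsford wins 3–2.
Fairlea vs Elsford: 1 to 4, Elsford.
Calder beats each of Dunmore, Fairlea, Elsford — Calder is the Condorcet winner.

Calder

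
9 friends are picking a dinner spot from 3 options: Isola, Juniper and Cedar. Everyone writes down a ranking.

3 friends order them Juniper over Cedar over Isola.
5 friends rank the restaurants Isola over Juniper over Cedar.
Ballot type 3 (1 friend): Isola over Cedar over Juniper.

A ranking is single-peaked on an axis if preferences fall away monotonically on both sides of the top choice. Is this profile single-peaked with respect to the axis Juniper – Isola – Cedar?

Axis positions: Juniper=1, Isola=2, Cedar=3.
Ballot type 1: ranking walks positions 1-3-2; Cedar is ranked above Isola even though Isola lies between Cedar and the peak Juniper on the axis — preferences dip and rise again. Not single-peaked.
Ballot type 2 (peak Isola at position 2): ranking walks positions 2-1-3, expanding outward from the peak — single-peaked.
Ballot type 3 (peak Isola at position 2): ranking walks positions 2-3-1, expanding outward from the peak — single-peaked.
Ballot type 1 violates single-peakedness, so the profile is not single-peaked on this axis.

no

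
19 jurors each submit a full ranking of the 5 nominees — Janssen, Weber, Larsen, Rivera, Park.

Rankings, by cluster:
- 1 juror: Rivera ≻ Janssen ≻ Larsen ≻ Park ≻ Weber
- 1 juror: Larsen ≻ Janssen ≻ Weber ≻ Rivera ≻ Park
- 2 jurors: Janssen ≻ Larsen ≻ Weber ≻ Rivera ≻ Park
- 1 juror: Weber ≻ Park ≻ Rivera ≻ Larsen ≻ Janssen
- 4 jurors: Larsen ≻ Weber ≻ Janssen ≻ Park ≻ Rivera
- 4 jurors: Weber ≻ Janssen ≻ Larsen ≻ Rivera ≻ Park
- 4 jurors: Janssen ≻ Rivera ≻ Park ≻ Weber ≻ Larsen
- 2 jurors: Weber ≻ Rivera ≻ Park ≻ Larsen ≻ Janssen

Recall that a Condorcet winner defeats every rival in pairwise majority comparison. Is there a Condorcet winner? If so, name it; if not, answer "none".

Pairwise majorities:
Janssen vs Weber: 1+1+2+4 = 8 for Janssen, 11 for Weber — Weber by 11–8.
Janssen vs Larsen: Janssen preferred on 1+2+4+4 = 11 ballots; Janssen wins 11–8.
Janssen vs Rivera: 1+2+4+4+4 = 15 for Janssen, 4 for Rivera — Janssen by 15–4.
Janssen vs Park: 16 to 3, Janssen.
Weber vs Larsen: Weber preferred on 1+4+4+2 = 11 ballots; Weber wins 11–8.
Weber vs Rivera: Weber is ranked higher on 1+2+1+4+4+2 = 14 ballots, Rivera on 5. Weber wins 14–5.
Weber vs Park: Weber preferred on 1+2+1+4+4+2 = 14 ballots; Weber wins 14–5.
Larsen vs Rivera: 11 to 8, Larsen.
Larsen vs Park: 12 to 7, Larsen.
Rivera vs Park: 14 to 5, Rivera.
Only Weber has no losses; Weber is the Condorcet winner.

Weber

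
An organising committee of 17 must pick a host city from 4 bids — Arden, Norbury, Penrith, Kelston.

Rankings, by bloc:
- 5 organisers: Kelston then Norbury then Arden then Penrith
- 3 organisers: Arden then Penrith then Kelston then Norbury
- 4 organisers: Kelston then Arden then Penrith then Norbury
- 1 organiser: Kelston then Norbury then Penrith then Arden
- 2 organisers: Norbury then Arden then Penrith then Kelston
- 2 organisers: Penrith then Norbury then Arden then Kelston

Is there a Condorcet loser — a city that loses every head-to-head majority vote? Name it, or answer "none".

none

Pairwise majorities:
Arden vs Norbury: 7 to 10, Norbury.
Arden vs Penrith: Arden wins 14–3.
Arden vs Kelston: 3+2+2 = 7 for Arden, 10 for Kelston — Kelston by 10–7.
Norbury vs Penrith: Penrith wins 9–8.
Norbury vs Kelston: Kelston, 13–4.
Penrith vs Kelston: Kelston, 10–7.
Every city wins at least one matchup (Arden beats Penrith; Norbury beats Arden; Penrith beats Norbury; Kelston beats Arden), so there is no Condorcet loser.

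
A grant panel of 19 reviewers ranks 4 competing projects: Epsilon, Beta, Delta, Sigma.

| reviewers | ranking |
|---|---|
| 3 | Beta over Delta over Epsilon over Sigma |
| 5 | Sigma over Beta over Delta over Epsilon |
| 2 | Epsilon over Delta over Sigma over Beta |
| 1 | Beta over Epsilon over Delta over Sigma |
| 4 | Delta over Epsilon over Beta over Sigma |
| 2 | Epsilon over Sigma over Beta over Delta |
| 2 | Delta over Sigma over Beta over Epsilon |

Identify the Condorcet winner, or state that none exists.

Check each pair by majority over 19 ballots:
Epsilon vs Beta: Beta wins 11–8.
Epsilon vs Delta: Delta wins 14–5.
Epsilon vs Sigma: Epsilon, 12–7.
Beta vs Delta: Beta, 11–8.
Beta–Sigma: Sigma 11–8.
Delta vs Sigma: Delta wins 12–7.
No project is unbeaten: Epsilon loses to Beta; Beta loses to Sigma; Delta loses to Beta; Sigma loses to Epsilon. In particular Epsilon > Sigma > Beta > Epsilon is a majority cycle — no Condorcet winner exists.

none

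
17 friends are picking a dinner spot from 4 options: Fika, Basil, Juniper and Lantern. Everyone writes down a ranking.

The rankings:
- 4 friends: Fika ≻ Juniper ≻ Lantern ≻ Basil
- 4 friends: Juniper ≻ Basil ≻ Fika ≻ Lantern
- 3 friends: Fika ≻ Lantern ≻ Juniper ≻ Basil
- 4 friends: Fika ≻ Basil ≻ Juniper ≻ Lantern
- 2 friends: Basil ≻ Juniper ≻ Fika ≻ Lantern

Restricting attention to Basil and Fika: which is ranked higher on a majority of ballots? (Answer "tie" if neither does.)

Fika

Ballots ranking Basil above Fika: 4 + 2 = 6.
Ballots ranking Fika above Basil: 17 − 6 = 11.
Fika wins the head-to-head 11–6.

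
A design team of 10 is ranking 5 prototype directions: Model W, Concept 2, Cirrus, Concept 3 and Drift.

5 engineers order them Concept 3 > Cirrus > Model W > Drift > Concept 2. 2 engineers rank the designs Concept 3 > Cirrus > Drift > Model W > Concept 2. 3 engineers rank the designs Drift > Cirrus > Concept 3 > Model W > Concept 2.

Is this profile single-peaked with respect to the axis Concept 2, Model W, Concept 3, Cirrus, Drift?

yes

Axis positions: Concept 2=1, Model W=2, Concept 3=3, Cirrus=4, Drift=5.
Group 1 (peak Concept 3 at position 3): ranking walks positions 3-4-2-5-1, expanding outward from the peak — single-peaked.
Group 2 (peak Concept 3 at position 3): ranking walks positions 3-4-5-2-1, expanding outward from the peak — single-peaked.
Group 3 (peak Drift at position 5): ranking walks positions 5-4-3-2-1, expanding outward from the peak — single-peaked.
Every ranking is single-peaked on this axis.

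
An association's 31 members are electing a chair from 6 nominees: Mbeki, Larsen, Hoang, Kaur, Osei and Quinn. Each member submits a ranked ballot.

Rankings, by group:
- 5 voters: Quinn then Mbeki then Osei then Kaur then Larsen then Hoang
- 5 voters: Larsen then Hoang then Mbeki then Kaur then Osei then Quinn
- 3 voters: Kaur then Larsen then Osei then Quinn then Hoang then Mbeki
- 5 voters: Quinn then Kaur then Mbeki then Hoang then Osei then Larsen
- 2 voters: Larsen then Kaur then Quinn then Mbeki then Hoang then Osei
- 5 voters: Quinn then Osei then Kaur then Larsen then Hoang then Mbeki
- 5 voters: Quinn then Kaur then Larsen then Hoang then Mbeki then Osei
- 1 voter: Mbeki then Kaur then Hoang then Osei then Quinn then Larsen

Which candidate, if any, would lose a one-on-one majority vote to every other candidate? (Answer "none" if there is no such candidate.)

Head-to-head results (31 voters):
Mbeki vs Larsen: Larsen, 20–11.
Mbeki vs Hoang: Mbeki preferred on 5+5+2+1 = 13 ballots; Hoang wins 18–13.
Mbeki vs Kaur: Kaur wins 20–11.
Mbeki vs Osei: Mbeki wins 23–8.
Mbeki vs Quinn: 6 to 25, Quinn.
Larsen vs Hoang: Larsen, 25–6.
Larsen vs Kaur: Kaur wins 24–7.
Larsen vs Osei: Larsen is ranked higher on 5+3+2+5 = 15 ballots, Osei on 16. Osei wins 16–15.
Larsen vs Quinn: Quinn wins 21–10.
Hoang vs Kaur: Kaur, 26–5.
Hoang vs Osei: Hoang wins 18–13.
Hoang–Quinn: Quinn 25–6.
Kaur vs Osei: Kaur preferred on 5+3+5+2+5+1 = 21 ballots; Kaur wins 21–10.
Kaur vs Quinn: 11 to 20, Quinn.
Osei vs Quinn: Quinn wins 22–9.
No candidate is winless: Mbeki beats Osei; Larsen beats Mbeki; Hoang beats Mbeki; Kaur beats Mbeki; Osei beats Larsen; Quinn beats Mbeki. There is no Condorcet loser.

none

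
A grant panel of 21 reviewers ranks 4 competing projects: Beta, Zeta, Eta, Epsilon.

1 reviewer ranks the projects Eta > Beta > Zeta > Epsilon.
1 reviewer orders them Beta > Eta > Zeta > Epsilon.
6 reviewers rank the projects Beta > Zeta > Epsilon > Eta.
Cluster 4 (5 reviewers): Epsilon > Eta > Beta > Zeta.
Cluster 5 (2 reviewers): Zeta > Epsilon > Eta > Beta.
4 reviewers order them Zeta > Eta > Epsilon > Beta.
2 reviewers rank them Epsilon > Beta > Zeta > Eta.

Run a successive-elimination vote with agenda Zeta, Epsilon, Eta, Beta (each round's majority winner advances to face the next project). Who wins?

Round 1: Zeta vs Epsilon — 14–7, Zeta advances.
Round 2: Zeta vs Eta — 14–7, Zeta advances.
Round 3: Zeta vs Beta — 6–15, Beta advances.
The agenda winner is Beta.

Beta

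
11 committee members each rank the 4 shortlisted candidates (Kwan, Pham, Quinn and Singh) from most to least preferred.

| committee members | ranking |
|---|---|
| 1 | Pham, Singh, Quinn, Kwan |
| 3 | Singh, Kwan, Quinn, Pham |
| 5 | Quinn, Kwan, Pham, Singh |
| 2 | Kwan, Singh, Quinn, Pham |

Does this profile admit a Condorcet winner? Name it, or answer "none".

none

Check each pair by majority over 11 ballots:
Kwan vs Pham: Kwan wins 10–1.
Kwan vs Quinn: Quinn wins 6–5.
Kwan vs Singh: Kwan, 7–4.
Pham–Quinn: Quinn 10–1.
Pham–Singh: Pham 6–5.
Quinn–Singh: Singh 6–5.
Every candidate loses at least once (Kwan loses to Quinn; Pham loses to Kwan; Quinn loses to Singh; Singh loses to Kwan). The majority relation contains the cycle Kwan → Singh → Quinn → Kwan, so there is no Condorcet winner.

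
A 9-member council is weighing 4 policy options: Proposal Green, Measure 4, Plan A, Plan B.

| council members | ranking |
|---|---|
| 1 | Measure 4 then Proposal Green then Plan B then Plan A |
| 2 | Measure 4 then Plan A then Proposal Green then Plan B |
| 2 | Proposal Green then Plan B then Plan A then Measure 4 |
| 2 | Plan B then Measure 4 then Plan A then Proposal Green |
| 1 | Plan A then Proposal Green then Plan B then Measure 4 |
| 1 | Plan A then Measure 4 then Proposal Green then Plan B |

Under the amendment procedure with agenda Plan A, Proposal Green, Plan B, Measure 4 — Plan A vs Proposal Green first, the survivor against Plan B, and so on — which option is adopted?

Round 1: Plan A vs Proposal Green — 6–3, Plan A advances.
Round 2: Plan A vs Plan B — 4–5, Plan B advances.
Round 3: Plan B vs Measure 4 — 5–4, Plan B advances.
The agenda winner is Plan B.

Plan B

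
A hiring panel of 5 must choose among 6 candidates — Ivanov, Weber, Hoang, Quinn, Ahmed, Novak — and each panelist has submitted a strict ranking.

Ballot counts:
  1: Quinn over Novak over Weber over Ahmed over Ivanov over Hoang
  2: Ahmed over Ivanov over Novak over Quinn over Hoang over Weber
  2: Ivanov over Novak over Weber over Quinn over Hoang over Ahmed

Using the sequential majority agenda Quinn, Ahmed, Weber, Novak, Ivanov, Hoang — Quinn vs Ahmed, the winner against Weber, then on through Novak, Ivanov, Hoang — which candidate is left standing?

Round 1: Quinn vs Ahmed — 3–2, Quinn advances.
Round 2: Quinn vs Weber — 3–2, Quinn advances.
Round 3: Quinn vs Novak — 1–4, Novak advances.
Round 4: Novak vs Ivanov — 1–4, Ivanov advances.
Round 5: Ivanov vs Hoang — 5–0, Ivanov advances.
The agenda winner is Ivanov.

Ivanov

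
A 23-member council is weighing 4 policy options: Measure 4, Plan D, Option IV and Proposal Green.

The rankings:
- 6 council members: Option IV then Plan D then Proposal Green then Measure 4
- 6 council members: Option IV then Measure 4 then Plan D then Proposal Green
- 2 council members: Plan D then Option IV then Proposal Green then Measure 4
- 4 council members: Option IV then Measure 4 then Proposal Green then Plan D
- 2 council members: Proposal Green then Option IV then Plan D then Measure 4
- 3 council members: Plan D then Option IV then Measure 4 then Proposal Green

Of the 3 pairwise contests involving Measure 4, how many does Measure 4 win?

Measure 4 against each rival (23 council members):
Measure 4 vs Plan D: Measure 4 is ranked higher on 6+4 = 10 ballots, Plan D on 13. Plan D wins 13–10.
Measure 4 vs Option IV: Measure 4 preferred on 0 ballots; Option IV wins 23–0.
Measure 4 vs Proposal Green: 6+4+3 = 13 for Measure 4, 10 for Proposal Green — Measure 4 by 13–10.
Measure 4 beats Proposal Green; loses to Plan D, Option IV — 1 pairwise win.

1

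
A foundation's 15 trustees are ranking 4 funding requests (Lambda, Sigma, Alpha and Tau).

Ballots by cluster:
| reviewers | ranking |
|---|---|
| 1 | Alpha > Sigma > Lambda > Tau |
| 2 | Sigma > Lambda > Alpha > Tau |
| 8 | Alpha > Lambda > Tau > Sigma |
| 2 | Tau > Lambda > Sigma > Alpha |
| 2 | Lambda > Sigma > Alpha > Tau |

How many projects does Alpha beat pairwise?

3

Alpha against each rival (15 reviewers):
Alpha vs Lambda: Alpha wins 9–6.
Alpha vs Sigma: Alpha is ranked higher on 1+8 = 9 ballots, Sigma on 6. Alpha wins 9–6.
Alpha vs Tau: Alpha preferred on 1+2+8+2 = 13 ballots; Alpha wins 13–2.
Alpha beats Lambda, Sigma, Tau — 3 pairwise wins.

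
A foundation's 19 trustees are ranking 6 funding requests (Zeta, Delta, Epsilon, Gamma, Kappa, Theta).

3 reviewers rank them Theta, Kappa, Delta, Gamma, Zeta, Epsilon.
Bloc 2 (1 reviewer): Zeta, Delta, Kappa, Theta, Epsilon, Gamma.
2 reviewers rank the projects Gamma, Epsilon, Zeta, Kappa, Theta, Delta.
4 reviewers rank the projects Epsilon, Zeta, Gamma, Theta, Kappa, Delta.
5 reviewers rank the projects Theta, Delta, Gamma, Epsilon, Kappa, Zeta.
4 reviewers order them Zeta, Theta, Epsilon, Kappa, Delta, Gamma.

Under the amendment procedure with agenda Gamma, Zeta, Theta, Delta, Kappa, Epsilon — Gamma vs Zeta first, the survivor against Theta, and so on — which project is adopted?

Round 1: Gamma vs Zeta — 10–9, Gamma advances.
Round 2: Gamma vs Theta — 6–13, Theta advances.
Round 3: Theta vs Delta — 18–1, Theta advances.
Round 4: Theta vs Kappa — 16–3, Theta advances.
Round 5: Theta vs Epsilon — 13–6, Theta advances.
The agenda winner is Theta.

Theta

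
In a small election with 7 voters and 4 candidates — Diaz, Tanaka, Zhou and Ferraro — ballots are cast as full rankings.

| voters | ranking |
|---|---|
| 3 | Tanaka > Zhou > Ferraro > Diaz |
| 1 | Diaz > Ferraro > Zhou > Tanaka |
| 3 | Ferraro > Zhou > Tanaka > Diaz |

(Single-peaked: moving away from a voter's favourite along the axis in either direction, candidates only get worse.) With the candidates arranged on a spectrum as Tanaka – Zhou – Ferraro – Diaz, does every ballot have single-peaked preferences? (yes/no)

yes

Axis positions: Tanaka=1, Zhou=2, Ferraro=3, Diaz=4.
Group 1 (peak Tanaka at position 1): ranking walks positions 1-2-3-4, expanding outward from the peak — single-peaked.
Group 2 (peak Diaz at position 4): ranking walks positions 4-3-2-1, expanding outward from the peak — single-peaked.
Group 3 (peak Ferraro at position 3): ranking walks positions 3-2-1-4, expanding outward from the peak — single-peaked.
Every ranking is single-peaked on this axis.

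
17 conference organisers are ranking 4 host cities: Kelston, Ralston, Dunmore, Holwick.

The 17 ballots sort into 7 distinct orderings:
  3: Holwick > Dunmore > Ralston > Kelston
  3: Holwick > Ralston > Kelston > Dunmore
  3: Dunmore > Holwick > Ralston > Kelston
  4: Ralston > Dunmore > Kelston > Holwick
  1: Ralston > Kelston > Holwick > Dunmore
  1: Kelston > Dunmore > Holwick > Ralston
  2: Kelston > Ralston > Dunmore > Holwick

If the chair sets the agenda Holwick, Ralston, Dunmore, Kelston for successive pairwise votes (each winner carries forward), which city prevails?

Dunmore

Round 1: Holwick vs Ralston — 10–7, Holwick advances.
Round 2: Holwick vs Dunmore — 7–10, Dunmore advances.
Round 3: Dunmore vs Kelston — 10–7, Dunmore advances.
Dunmore survives the agenda.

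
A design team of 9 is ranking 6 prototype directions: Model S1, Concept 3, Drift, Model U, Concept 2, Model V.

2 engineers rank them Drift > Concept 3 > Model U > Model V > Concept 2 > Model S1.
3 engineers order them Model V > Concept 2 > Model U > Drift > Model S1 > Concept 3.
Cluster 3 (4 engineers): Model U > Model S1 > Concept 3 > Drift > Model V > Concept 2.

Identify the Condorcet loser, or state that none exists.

Head-to-head results (9 engineers):
Model S1–Concept 3: Model S1 7–2.
Model S1 vs Drift: 4 to 5, Drift.
Model S1–Model U: Model U 9–0.
Model S1 vs Concept 2: Concept 2, 5–4.
Model S1 vs Model V: Model S1 preferred on 4 ballots; Model V wins 5–4.
Concept 3 vs Drift: Concept 3 is ranked higher on 4 ballots, Drift on 5. Drift wins 5–4.
Concept 3 vs Model U: Model U wins 7–2.
Concept 3–Concept 2: Concept 3 6–3.
Concept 3–Model V: Concept 3 6–3.
Drift vs Model U: 2 for Drift, 7 for Model U — Model U by 7–2.
Drift vs Concept 2: Drift preferred on 2+4 = 6 ballots; Drift wins 6–3.
Drift–Model V: Drift 6–3.
Model U vs Concept 2: Model U wins 6–3.
Model U vs Model V: Model U preferred on 2+4 = 6 ballots; Model U wins 6–3.
Concept 2 vs Model V: 0 for Concept 2, 9 for Model V — Model V by 9–0.
No design is winless: Model S1 beats Concept 3; Concept 3 beats Concept 2; Drift beats Model S1; Model U beats Model S1; Concept 2 beats Model S1; Model V beats Model S1. There is no Condorcet loser.

none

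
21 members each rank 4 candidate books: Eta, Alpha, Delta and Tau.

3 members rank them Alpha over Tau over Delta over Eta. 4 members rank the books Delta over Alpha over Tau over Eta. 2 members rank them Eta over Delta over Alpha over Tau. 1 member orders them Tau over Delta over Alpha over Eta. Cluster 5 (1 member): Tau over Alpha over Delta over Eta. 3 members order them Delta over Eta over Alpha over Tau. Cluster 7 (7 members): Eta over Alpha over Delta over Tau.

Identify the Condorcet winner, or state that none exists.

Head-to-head results (21 members):
Eta vs Alpha: Eta wins 12–9.
Eta vs Delta: Delta, 12–9.
Eta vs Tau: Eta wins 12–9.
Alpha–Delta: Alpha 11–10.
Alpha–Tau: Alpha 19–2.
Delta vs Tau: Delta, 16–5.
Each book drops at least one matchup (Eta loses to Delta; Alpha loses to Eta; Delta loses to Alpha; Tau loses to Eta); the cycle Eta → Alpha → Delta → Eta rules out a Condorcet winner.

none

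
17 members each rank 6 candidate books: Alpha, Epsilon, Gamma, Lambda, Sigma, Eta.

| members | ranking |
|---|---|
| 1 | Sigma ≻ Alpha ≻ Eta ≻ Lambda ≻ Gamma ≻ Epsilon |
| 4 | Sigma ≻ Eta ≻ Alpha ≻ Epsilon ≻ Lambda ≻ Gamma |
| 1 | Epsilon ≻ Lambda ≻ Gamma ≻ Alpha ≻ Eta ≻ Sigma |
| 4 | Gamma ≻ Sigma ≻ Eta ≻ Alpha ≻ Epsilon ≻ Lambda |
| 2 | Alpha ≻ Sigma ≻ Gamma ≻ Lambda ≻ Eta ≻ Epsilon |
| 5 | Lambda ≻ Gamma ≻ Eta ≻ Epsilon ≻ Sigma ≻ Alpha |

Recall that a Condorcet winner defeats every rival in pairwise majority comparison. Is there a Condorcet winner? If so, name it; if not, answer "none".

Check each pair by majority over 17 ballots:
Alpha vs Epsilon: Alpha is ranked higher on 1+4+4+2 = 11 ballots, Epsilon on 6. Alpha wins 11–6.
Alpha vs Gamma: Alpha is ranked higher on 1+4+2 = 7 ballots, Gamma on 10. Gamma wins 10–7.
Alpha vs Lambda: 1+4+4+2 = 11 for Alpha, 6 for Lambda — Alpha by 11–6.
Alpha vs Sigma: Alpha is ranked higher on 1+2 = 3 ballots, Sigma on 14. Sigma wins 14–3.
Alpha–Eta: Eta 13–4.
Epsilon vs Gamma: Gamma wins 12–5.
Epsilon–Lambda: Epsilon 9–8.
Epsilon vs Sigma: Epsilon preferred on 1+5 = 6 ballots; Sigma wins 11–6.
Epsilon–Eta: Eta 16–1.
Gamma vs Lambda: 6 to 11, Lambda.
Gamma–Sigma: Gamma 10–7.
Gamma vs Eta: Gamma, 12–5.
Lambda vs Sigma: Sigma wins 11–6.
Lambda vs Eta: Eta wins 9–8.
Sigma vs Eta: Sigma is ranked higher on 1+4+4+2 = 11 ballots, Eta on 6. Sigma wins 11–6.
No book is unbeaten: Alpha loses to Gamma; Epsilon loses to Alpha; Gamma loses to Lambda; Lambda loses to Alpha; Sigma loses to Gamma; Eta loses to Gamma. In particular Alpha beats Lambda beats Gamma beats Alpha is a majority cycle — no Condorcet winner exists.

none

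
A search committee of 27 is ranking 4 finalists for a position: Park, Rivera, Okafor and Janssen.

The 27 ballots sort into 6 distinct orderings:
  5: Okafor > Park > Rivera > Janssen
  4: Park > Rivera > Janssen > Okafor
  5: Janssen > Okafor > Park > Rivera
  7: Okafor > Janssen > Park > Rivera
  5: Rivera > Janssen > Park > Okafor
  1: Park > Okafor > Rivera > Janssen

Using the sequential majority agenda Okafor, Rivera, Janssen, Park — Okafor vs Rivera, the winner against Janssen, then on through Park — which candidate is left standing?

Round 1: Okafor vs Rivera — 18–9, Okafor advances.
Round 2: Okafor vs Janssen — 13–14, Janssen advances.
Round 3: Janssen vs Park — 17–10, Janssen advances.
The agenda winner is Janssen.

Janssen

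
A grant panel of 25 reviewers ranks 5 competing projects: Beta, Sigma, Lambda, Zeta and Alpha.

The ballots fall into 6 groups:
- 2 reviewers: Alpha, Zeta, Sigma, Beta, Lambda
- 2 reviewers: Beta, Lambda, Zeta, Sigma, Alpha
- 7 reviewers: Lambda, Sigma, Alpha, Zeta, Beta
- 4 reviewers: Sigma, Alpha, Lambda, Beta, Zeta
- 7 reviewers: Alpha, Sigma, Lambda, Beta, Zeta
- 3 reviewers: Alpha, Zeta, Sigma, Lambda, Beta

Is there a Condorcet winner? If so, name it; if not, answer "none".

Check each pair by majority over 25 ballots:
Beta vs Sigma: 2 to 23, Sigma.
Beta vs Lambda: 4 to 21, Lambda.
Beta vs Zeta: 13 to 12, Beta.
Beta vs Alpha: 2 to 23, Alpha.
Sigma vs Lambda: Sigma preferred on 2+4+7+3 = 16 ballots; Sigma wins 16–9.
Sigma vs Zeta: 18 to 7, Sigma.
Sigma vs Alpha: Sigma is ranked higher on 2+7+4 = 13 ballots, Alpha on 12. Sigma wins 13–12.
Lambda vs Zeta: Lambda is ranked higher on 2+7+4+7 = 20 ballots, Zeta on 5. Lambda wins 20–5.
Lambda vs Alpha: 2+7 = 9 for Lambda, 16 for Alpha — Alpha by 16–9.
Zeta vs Alpha: 2 for Zeta, 23 for Alpha — Alpha by 23–2.
Sigma defeats every rival head-to-head and is the Condorcet winner.

Sigma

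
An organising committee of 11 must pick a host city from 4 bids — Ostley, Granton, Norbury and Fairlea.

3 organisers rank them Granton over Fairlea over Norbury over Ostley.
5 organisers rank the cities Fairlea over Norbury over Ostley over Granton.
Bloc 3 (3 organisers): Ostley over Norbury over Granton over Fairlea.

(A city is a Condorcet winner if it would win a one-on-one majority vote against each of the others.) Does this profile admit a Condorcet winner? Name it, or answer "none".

none

Pairwise majorities:
Ostley vs Granton: 8 to 3, Ostley.
Ostley vs Norbury: 3 for Ostley, 8 for Norbury — Norbury by 8–3.
Ostley vs Fairlea: Ostley preferred on 3 ballots; Fairlea wins 8–3.
Granton vs Norbury: 3 to 8, Norbury.
Granton vs Fairlea: 3+3 = 6 for Granton, 5 for Fairlea — Granton by 6–5.
Norbury vs Fairlea: Norbury preferred on 3 ballots; Fairlea wins 8–3.
Each city drops at least one matchup (Ostley loses to Norbury; Granton loses to Ostley; Norbury loses to Fairlea; Fairlea loses to Granton); the cycle Ostley beats Granton beats Fairlea beats Ostley rules out a Condorcet winner.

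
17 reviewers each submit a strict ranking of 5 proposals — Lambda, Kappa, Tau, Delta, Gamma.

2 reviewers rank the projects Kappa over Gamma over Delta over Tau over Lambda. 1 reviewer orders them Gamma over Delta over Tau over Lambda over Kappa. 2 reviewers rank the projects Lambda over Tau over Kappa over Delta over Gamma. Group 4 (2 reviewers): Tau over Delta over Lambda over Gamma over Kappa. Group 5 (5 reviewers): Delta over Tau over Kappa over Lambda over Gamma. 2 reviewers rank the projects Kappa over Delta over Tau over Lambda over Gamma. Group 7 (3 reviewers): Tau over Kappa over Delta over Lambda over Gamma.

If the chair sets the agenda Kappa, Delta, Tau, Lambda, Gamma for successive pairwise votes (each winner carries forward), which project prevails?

Round 1: Kappa vs Delta — 9–8, Kappa advances.
Round 2: Kappa vs Tau — 4–13, Tau advances.
Round 3: Tau vs Lambda — 15–2, Tau advances.
Round 4: Tau vs Gamma — 14–3, Tau advances.
The agenda winner is Tau.

Tau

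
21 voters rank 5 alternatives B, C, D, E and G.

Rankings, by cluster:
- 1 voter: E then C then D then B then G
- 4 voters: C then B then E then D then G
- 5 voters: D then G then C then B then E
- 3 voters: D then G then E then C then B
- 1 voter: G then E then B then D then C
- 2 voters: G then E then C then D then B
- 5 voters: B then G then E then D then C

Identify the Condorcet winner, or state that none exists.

none

Pairwise majorities:
B vs C: 1+5 = 6 for B, 15 for C — C by 15–6.
B vs D: 10 to 11, D.
B vs E: B is ranked higher on 4+5+5 = 14 ballots, E on 7. B wins 14–7.
B vs G: G, 11–10.
C vs D: D, 14–7.
C vs E: E, 12–9.
C vs G: G, 16–5.
D vs E: E wins 13–8.
D vs G: D preferred on 1+4+5+3 = 13 ballots; D wins 13–8.
E vs G: E preferred on 1+4 = 5 ballots; G wins 16–5.
Each alternative drops at least one matchup (B loses to C; C loses to D; D loses to E; E loses to B; G loses to D); the cycle B → E → C → B rules out a Condorcet winner.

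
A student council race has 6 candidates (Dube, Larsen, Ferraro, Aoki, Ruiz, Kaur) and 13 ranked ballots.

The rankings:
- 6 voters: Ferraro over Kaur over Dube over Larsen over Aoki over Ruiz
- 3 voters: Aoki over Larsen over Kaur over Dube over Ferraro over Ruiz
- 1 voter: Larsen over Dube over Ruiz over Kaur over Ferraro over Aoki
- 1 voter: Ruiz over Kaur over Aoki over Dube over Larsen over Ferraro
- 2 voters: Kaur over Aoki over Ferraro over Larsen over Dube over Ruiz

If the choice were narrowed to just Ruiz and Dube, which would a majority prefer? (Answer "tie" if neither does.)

Dube

Ballots ranking Ruiz above Dube: 1.
Ballots ranking Dube above Ruiz: 13 − 1 = 12.
Dube wins the head-to-head 12–1.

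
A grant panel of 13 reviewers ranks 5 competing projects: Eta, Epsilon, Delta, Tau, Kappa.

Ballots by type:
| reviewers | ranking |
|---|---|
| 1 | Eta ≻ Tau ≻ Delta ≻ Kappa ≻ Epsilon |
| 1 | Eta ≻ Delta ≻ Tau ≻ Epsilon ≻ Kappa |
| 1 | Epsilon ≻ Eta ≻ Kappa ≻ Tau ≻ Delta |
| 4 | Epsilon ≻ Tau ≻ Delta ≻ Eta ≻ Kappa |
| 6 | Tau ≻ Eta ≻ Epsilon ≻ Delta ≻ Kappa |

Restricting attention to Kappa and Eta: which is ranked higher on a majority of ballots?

No ballot ranks Kappa above Eta: 0.
Ballots ranking Eta above Kappa: 13 − 0 = 13.
Eta wins the head-to-head 13–0.

Eta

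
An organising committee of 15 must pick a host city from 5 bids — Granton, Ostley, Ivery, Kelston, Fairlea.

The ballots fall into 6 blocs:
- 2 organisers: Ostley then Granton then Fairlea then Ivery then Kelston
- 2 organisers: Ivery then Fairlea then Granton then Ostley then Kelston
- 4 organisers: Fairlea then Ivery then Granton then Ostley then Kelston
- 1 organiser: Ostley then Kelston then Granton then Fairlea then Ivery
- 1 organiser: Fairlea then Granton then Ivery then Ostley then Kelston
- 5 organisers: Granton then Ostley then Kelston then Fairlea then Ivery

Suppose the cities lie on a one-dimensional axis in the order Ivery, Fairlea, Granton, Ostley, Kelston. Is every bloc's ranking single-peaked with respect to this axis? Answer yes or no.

yes

Axis positions: Ivery=1, Fairlea=2, Granton=3, Ostley=4, Kelston=5.
Bloc 1 (peak Ostley at position 4): ranking walks positions 4-3-2-1-5, expanding outward from the peak — single-peaked.
Bloc 2 (peak Ivery at position 1): ranking walks positions 1-2-3-4-5, expanding outward from the peak — single-peaked.
Bloc 3 (peak Fairlea at position 2): ranking walks positions 2-1-3-4-5, expanding outward from the peak — single-peaked.
Bloc 4 (peak Ostley at position 4): ranking walks positions 4-5-3-2-1, expanding outward from the peak — single-peaked.
Bloc 5 (peak Fairlea at position 2): ranking walks positions 2-3-1-4-5, expanding outward from the peak — single-peaked.
Bloc 6 (peak Granton at position 3): ranking walks positions 3-4-5-2-1, expanding outward from the peak — single-peaked.
Every ranking is single-peaked on this axis.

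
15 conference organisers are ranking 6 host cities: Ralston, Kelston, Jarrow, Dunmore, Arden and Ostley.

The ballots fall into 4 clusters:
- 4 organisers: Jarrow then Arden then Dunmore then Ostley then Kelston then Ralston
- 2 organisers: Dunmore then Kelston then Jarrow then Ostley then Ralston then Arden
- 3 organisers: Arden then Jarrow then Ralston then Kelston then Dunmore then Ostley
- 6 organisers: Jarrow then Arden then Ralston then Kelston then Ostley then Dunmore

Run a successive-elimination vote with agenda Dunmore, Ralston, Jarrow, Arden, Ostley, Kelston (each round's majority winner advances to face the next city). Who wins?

Round 1: Dunmore vs Ralston — 6–9, Ralston advances.
Round 2: Ralston vs Jarrow — 0–15, Jarrow advances.
Round 3: Jarrow vs Arden — 12–3, Jarrow advances.
Round 4: Jarrow vs Ostley — 15–0, Jarrow advances.
Round 5: Jarrow vs Kelston — 13–2, Jarrow advances.
The agenda winner is Jarrow.

Jarrow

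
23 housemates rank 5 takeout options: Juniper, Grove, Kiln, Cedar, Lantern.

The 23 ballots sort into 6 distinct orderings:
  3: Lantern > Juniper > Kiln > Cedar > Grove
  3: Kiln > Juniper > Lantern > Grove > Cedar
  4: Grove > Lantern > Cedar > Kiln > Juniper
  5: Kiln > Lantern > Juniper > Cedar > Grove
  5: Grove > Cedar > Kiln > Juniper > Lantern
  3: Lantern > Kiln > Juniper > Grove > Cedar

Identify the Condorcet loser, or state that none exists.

Head-to-head results (23 friends):
Juniper–Grove: Juniper 14–9.
Juniper vs Kiln: Juniper is ranked higher on 3 ballots, Kiln on 20. Kiln wins 20–3.
Juniper vs Cedar: Juniper preferred on 3+3+5+3 = 14 ballots; Juniper wins 14–9.
Juniper vs Lantern: Lantern wins 15–8.
Grove vs Kiln: Kiln, 14–9.
Grove vs Cedar: 3+4+5+3 = 15 for Grove, 8 for Cedar — Grove by 15–8.
Grove–Lantern: Lantern 14–9.
Kiln vs Cedar: Kiln is ranked higher on 3+3+5+3 = 14 ballots, Cedar on 9. Kiln wins 14–9.
Kiln vs Lantern: Kiln, 13–10.
Cedar vs Lantern: 5 for Cedar, 18 for Lantern — Lantern by 18–5.
Cedar loses to every other restaurant — it is the Condorcet loser.

Cedar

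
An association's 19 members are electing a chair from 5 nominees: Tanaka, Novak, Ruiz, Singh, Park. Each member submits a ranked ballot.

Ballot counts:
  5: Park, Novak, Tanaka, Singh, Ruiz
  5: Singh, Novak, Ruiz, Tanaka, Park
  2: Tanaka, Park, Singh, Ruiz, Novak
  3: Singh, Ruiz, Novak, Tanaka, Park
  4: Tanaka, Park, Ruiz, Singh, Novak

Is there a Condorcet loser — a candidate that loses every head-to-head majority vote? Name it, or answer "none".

Pairwise majorities:
Tanaka vs Novak: Tanaka is ranked higher on 2+4 = 6 ballots, Novak on 13. Novak wins 13–6.
Tanaka vs Ruiz: Tanaka wins 11–8.
Tanaka vs Singh: 11 to 8, Tanaka.
Tanaka–Park: Tanaka 14–5.
Novak vs Ruiz: Novak wins 10–9.
Novak–Singh: Singh 14–5.
Novak vs Park: Park wins 11–8.
Ruiz vs Singh: Ruiz is ranked higher on 4 ballots, Singh on 15. Singh wins 15–4.
Ruiz vs Park: 5+3 = 8 for Ruiz, 11 for Park — Park by 11–8.
Singh vs Park: Park wins 11–8.
Ruiz is beaten in every head-to-head and is the Condorcet loser.

Ruiz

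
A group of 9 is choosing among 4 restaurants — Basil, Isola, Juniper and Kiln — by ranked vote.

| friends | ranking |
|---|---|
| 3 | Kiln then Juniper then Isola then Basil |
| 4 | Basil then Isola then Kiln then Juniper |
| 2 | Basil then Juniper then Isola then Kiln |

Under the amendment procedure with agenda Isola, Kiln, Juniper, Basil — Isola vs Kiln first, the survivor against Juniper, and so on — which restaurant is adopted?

Round 1: Isola vs Kiln — 6–3, Isola advances.
Round 2: Isola vs Juniper — 4–5, Juniper advances.
Round 3: Juniper vs Basil — 3–6, Basil advances.
The agenda winner is Basil.

Basil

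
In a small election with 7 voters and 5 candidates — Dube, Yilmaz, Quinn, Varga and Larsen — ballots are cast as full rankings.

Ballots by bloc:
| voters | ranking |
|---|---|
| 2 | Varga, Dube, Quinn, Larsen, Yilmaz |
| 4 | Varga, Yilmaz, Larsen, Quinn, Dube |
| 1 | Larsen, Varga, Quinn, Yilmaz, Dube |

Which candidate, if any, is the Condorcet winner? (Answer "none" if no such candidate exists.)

Varga

Pairwise majorities:
Dube vs Yilmaz: Dube preferred on 2 ballots; Yilmaz wins 5–2.
Dube vs Quinn: 2 to 5, Quinn.
Dube vs Varga: 0 for Dube, 7 for Varga — Varga by 7–0.
Dube vs Larsen: 2 for Dube, 5 for Larsen — Larsen by 5–2.
Yilmaz vs Quinn: 4 for Yilmaz, 3 for Quinn — Yilmaz by 4–3.
Yilmaz vs Varga: Yilmaz preferred on 0 ballots; Varga wins 7–0.
Yilmaz vs Larsen: 4 for Yilmaz, 3 for Larsen — Yilmaz by 4–3.
Quinn vs Varga: Quinn preferred on 0 ballots; Varga wins 7–0.
Quinn vs Larsen: 2 for Quinn, 5 for Larsen — Larsen by 5–2.
Varga vs Larsen: Varga preferred on 2+4 = 6 ballots; Varga wins 6–1.
Only Varga has no losses; Varga is the Condorcet winner.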